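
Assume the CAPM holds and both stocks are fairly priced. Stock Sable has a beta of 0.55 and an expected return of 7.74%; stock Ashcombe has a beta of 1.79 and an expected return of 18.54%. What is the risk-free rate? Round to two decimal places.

2.95%

Both satisfy E(R) = R_f + β·MRP, so the slope of the SML is
MRP = (18.54% − 7.74%) / (1.79 − 0.55) = 10.80% / 1.24 = 8.7097%
R_f = E(R_Sable) − β_Sable·MRP = 7.74% − 0.55 × 8.7097% = 2.9497%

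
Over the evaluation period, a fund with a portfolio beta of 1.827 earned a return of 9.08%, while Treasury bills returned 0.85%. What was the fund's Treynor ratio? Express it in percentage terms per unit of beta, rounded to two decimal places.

Treynor = (R_P − R_f) / β_P = (9.08% − 0.85%) / 1.8270 = 8.23% / 1.8270 = 4.50%

4.50%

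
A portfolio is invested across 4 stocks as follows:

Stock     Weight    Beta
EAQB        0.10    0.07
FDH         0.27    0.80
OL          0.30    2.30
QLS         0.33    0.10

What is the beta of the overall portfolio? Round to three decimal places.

β_P = Σ w_i β_i = 0.10×0.07 + 0.27×0.80 + 0.30×2.30 + 0.33×0.10 = 0.9460

0.946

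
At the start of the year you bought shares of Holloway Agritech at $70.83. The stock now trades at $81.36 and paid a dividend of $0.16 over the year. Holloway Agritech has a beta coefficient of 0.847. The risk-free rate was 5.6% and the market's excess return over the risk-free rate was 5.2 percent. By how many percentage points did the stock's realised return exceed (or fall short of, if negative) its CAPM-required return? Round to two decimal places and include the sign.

+5.09%

Realised HPR = (P1 + D1 − P0) / P0 = (81.36 + 0.16 − 70.83) / 70.83 = 10.69 / 70.83 = 15.0925%
CAPM required = R_f + β·MRP = 5.6% + 0.847 × 5.2% = 10.0044%
α = realised − required = 15.0925% − 10.0044% = +5.09%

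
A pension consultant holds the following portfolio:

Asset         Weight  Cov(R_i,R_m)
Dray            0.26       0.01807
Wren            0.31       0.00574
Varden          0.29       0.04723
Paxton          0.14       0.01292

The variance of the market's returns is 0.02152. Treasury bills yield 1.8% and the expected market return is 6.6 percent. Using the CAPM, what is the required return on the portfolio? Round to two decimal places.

6.70%

β_Dray = 0.01807 / 0.02152 = 0.8397
β_Wren = 0.00574 / 0.02152 = 0.2667
β_Varden = 0.04723 / 0.02152 = 2.1947
β_Paxton = 0.01292 / 0.02152 = 0.6004
β_P = Σ w_i β_i = 0.26×0.8397 + 0.31×0.2667 + 0.29×2.1947 + 0.14×0.6004 = 1.0215
MRP = 6.6% − 1.8% = 4.80%
E(R_P) = R_f + β_P × MRP = 1.8% + 1.0215 × 4.8% = 6.70%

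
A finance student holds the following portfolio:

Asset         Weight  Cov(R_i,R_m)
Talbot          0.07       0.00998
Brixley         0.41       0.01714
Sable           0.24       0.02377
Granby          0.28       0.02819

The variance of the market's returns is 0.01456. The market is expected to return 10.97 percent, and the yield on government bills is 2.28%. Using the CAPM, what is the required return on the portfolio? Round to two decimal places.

β_Talbot = 0.00998 / 0.01456 = 0.6854
β_Brixley = 0.01714 / 0.01456 = 1.1772
β_Sable = 0.02377 / 0.01456 = 1.6326
β_Granby = 0.02819 / 0.01456 = 1.9361
β_P = Σ w_i β_i = 0.07×0.6854 + 0.41×1.1772 + 0.24×1.6326 + 0.28×1.9361 = 1.4646
MRP = 10.97% − 2.28% = 8.69%
E(R_P) = R_f + β_P × MRP = 2.28% + 1.4646 × 8.69% = 15.01%

15.01%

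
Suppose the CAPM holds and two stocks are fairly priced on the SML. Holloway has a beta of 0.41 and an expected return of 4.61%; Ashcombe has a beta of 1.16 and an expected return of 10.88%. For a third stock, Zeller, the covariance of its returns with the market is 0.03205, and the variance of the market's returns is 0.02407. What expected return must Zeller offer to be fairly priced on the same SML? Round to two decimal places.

MRP = (10.88% − 4.61%) / (1.16 − 0.41) = 8.3600%
R_f = 4.61% − 0.41 × 8.3600% = 1.1824%
β_Zeller = Cov / Var(R_m) = 0.03205 / 0.02407 = 1.3315
E(R_Zeller) = R_f + β × MRP = 1.1824% + 1.3315 × 8.3600% = 12.31%

12.31%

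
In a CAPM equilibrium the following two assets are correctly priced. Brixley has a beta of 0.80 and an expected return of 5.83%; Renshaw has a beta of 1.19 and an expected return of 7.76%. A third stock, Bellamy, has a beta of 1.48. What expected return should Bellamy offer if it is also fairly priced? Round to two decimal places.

9.20%

MRP (SML slope) = (7.76% − 5.83%) / (1.19 − 0.80) = 1.93% / 0.39 = 4.9487%
R_f (intercept) = 5.83% − 0.80 × 4.9487% = 1.8710%
E(R_Bellamy) = R_f + β × MRP = 1.8710% + 1.48 × 4.9487% = 9.20%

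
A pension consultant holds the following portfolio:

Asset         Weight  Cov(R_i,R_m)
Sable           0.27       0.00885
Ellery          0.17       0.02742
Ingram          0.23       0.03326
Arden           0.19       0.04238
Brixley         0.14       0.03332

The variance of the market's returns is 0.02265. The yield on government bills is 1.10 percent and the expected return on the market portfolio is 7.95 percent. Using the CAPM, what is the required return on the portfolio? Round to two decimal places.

β_Sable = 0.00885 / 0.02265 = 0.3907
β_Ellery = 0.02742 / 0.02265 = 1.2106
β_Ingram = 0.03326 / 0.02265 = 1.4684
β_Arden = 0.04238 / 0.02265 = 1.8711
β_Brixley = 0.03332 / 0.02265 = 1.4711
β_P = Σ w_i β_i = 0.27×0.3907 + 0.17×1.2106 + 0.23×1.4684 + 0.19×1.8711 + 0.14×1.4711 = 1.2105
MRP = 7.95% − 1.10% = 6.85%
E(R_P) = R_f + β_P × MRP = 1.10% + 1.2105 × 6.85% = 9.39%

9.39%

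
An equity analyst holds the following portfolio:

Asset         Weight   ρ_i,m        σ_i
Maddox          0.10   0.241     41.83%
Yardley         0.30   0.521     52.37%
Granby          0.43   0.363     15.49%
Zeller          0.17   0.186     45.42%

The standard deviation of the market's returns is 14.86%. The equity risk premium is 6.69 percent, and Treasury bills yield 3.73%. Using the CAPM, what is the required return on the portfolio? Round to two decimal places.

9.60%

β_Maddox = 0.241 × 41.83% / 14.86% = 0.6784
β_Yardley = 0.521 × 52.37% / 14.86% = 1.8361
β_Granby = 0.363 × 15.49% / 14.86% = 0.3784
β_Zeller = 0.186 × 45.42% / 14.86% = 0.5685
β_P = Σ w_i β_i = 0.10×0.6784 + 0.30×1.8361 + 0.43×0.3784 + 0.17×0.5685 = 0.8780
E(R_P) = R_f + β_P × MRP = 3.73% + 0.8780 × 6.69% = 9.60%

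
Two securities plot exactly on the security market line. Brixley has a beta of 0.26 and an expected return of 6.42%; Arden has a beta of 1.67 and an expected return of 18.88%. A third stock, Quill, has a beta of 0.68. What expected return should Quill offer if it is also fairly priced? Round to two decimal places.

10.13%

MRP (SML slope) = (18.88% − 6.42%) / (1.67 − 0.26) = 12.46% / 1.41 = 8.8369%
R_f (intercept) = 6.42% − 0.26 × 8.8369% = 4.1224%
E(R_Quill) = R_f + β × MRP = 4.1224% + 0.68 × 8.8369% = 10.13%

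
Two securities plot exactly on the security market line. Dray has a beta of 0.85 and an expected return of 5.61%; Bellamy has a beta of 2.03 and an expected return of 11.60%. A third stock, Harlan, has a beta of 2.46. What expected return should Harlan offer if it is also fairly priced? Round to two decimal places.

MRP (SML slope) = (11.60% − 5.61%) / (2.03 − 0.85) = 5.99% / 1.18 = 5.0763%
R_f (intercept) = 5.61% − 0.85 × 5.0763% = 1.2951%
E(R_Harlan) = R_f + β × MRP = 1.2951% + 2.46 × 5.0763% = 13.78%

13.78%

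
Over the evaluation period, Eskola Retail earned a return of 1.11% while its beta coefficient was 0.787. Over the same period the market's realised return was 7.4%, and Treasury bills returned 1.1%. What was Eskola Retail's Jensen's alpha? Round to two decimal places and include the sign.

-4.95%

Market excess return = 7.4% − 1.1% = 6.30%
CAPM benchmark = R_f + β(R_m − R_f) = 1.1% + 0.787 × 6.3% = 6.0581%
α = actual − benchmark = 1.11% − 6.0581% = -4.95%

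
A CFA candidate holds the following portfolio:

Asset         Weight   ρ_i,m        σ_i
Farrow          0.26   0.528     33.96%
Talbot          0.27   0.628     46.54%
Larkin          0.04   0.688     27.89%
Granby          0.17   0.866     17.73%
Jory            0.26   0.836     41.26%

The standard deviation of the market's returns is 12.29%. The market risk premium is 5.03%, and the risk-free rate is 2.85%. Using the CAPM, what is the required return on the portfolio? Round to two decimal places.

β_Farrow = 0.528 × 33.96% / 12.29% = 1.4590
β_Talbot = 0.628 × 46.54% / 12.29% = 2.3781
β_Larkin = 0.688 × 27.89% / 12.29% = 1.5613
β_Granby = 0.866 × 17.73% / 12.29% = 1.2493
β_Jory = 0.836 × 41.26% / 12.29% = 2.8066
β_P = Σ w_i β_i = 0.26×1.4590 + 0.27×2.3781 + 0.04×1.5613 + 0.17×1.2493 + 0.26×2.8066 = 2.0260
E(R_P) = R_f + β_P × MRP = 2.85% + 2.0260 × 5.03% = 13.04%

13.04%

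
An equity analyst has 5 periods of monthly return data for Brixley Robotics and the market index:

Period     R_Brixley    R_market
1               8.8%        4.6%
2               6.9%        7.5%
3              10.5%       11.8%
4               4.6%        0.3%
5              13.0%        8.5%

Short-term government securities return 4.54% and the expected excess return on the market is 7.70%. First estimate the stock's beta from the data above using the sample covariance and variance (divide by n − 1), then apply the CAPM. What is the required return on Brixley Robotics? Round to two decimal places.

8.80%

Mean R_i = (8.8 + 6.9 + 10.5 + 4.6 + 13.0) / 5 = 8.7600%
Mean R_m = (4.6 + 7.5 + 11.8 + 0.3 + 8.5) / 5 = 6.5400%
Σ(R_i − R̄_i)(R_m − R̄_m) = 41.5580  ⇒  Cov = 41.5580 / 4 = 10.3895
Σ(R_m − R̄_m)² = 75.1320  ⇒  Var(R_m) = 75.1320 / 4 = 18.7830
β = Cov / Var(R_m) = 10.3895 / 18.7830 = 0.5531
E(R) = R_f + β × MRP = 4.54% + 0.5531 × 7.70% = 8.80%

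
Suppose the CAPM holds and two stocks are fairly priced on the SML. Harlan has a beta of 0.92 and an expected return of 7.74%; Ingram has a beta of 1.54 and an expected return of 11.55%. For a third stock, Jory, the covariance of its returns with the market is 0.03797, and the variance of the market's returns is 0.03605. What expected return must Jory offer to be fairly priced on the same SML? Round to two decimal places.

MRP = (11.55% − 7.74%) / (1.54 − 0.92) = 6.1452%
R_f = 7.74% − 0.92 × 6.1452% = 2.0864%
β_Jory = Cov / Var(R_m) = 0.03797 / 0.03605 = 1.0533
E(R_Jory) = R_f + β × MRP = 2.0864% + 1.0533 × 6.1452% = 8.56%

8.56%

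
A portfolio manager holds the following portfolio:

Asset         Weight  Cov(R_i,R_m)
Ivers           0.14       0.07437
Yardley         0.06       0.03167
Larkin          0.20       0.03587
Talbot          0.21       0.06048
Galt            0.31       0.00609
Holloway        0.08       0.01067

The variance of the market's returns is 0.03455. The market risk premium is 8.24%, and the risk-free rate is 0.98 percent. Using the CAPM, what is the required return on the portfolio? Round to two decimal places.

β_Ivers = 0.07437 / 0.03455 = 2.1525
β_Yardley = 0.03167 / 0.03455 = 0.9166
β_Larkin = 0.03587 / 0.03455 = 1.0382
β_Talbot = 0.06048 / 0.03455 = 1.7505
β_Galt = 0.00609 / 0.03455 = 0.1763
β_Holloway = 0.01067 / 0.03455 = 0.3088
β_P = Σ w_i β_i = 0.14×2.1525 + 0.06×0.9166 + 0.20×1.0382 + 0.21×1.7505 + 0.31×0.1763 + 0.08×0.3088 = 1.0109
E(R_P) = R_f + β_P × MRP = 0.98% + 1.0109 × 8.24% = 9.31%

9.31%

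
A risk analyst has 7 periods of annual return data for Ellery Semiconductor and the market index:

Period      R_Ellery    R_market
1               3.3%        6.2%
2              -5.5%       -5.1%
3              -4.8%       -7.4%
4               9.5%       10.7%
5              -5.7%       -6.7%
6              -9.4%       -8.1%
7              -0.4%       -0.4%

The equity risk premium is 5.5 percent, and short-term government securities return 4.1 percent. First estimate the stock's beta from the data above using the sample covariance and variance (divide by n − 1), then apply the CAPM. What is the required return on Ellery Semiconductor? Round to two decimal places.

8.80%

Mean R_i = (3.3 − 5.5 − 4.8 + 9.5 − 5.7 − 9.4 − 0.4) / 7 = -1.8571%
Mean R_m = (6.2 − 5.1 − 7.4 + 10.7 − 6.7 − 8.1 − 0.4) / 7 = -1.5429%
Σ(R_i − R̄_i)(R_m − R̄_m) = 280.1129  ⇒  Cov = 280.1129 / 6 = 46.6855
Σ(R_m − R̄_m)² = 327.6971  ⇒  Var(R_m) = 327.6971 / 6 = 54.6162
β = Cov / Var(R_m) = 46.6855 / 54.6162 = 0.8548
E(R) = R_f + β × MRP = 4.1% + 0.8548 × 5.5% = 8.80%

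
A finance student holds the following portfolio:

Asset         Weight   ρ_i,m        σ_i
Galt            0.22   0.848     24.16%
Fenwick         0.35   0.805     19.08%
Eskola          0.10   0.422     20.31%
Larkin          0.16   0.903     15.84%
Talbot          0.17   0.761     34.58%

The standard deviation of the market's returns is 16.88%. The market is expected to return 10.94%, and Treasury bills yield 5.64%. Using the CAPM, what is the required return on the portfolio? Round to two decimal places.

β_Galt = 0.848 × 24.16% / 16.88% = 1.2137
β_Fenwick = 0.805 × 19.08% / 16.88% = 0.9099
β_Eskola = 0.422 × 20.31% / 16.88% = 0.5078
β_Larkin = 0.903 × 15.84% / 16.88% = 0.8474
β_Talbot = 0.761 × 34.58% / 16.88% = 1.5590
β_P = Σ w_i β_i = 0.22×1.2137 + 0.35×0.9099 + 0.10×0.5078 + 0.16×0.8474 + 0.17×1.5590 = 1.0369
MRP = 10.94% − 5.64% = 5.30%
E(R_P) = R_f + β_P × MRP = 5.64% + 1.0369 × 5.30% = 11.14%

11.14%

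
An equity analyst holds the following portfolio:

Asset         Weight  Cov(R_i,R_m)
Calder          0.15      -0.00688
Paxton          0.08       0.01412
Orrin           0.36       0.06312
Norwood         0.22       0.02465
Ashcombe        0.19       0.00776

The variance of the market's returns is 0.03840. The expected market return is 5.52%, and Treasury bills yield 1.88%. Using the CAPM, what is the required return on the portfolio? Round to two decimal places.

β_Calder = -0.00688 / 0.03840 = -0.1792
β_Paxton = 0.01412 / 0.03840 = 0.3677
β_Orrin = 0.06312 / 0.03840 = 1.6438
β_Norwood = 0.02465 / 0.03840 = 0.6419
β_Ashcombe = 0.00776 / 0.03840 = 0.2021
β_P = Σ w_i β_i = 0.15×-0.1792 + 0.08×0.3677 + 0.36×1.6438 + 0.22×0.6419 + 0.19×0.2021 = 0.7739
MRP = 5.52% − 1.88% = 3.64%
E(R_P) = R_f + β_P × MRP = 1.88% + 0.7739 × 3.64% = 4.70%

4.70%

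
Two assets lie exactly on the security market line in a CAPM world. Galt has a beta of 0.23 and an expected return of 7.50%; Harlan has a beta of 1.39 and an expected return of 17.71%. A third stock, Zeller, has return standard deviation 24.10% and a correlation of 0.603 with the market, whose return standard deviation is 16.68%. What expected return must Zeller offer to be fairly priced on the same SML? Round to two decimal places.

MRP = (17.71% − 7.50%) / (1.39 − 0.23) = 8.8017%
R_f = 7.50% − 0.23 × 8.8017% = 5.4756%
β_Zeller = ρ·σ_i/σ_m = 0.603 × 24.10 / 16.68 = 0.8712
E(R_Zeller) = R_f + β × MRP = 5.4756% + 0.8712 × 8.8017% = 13.14%

13.14%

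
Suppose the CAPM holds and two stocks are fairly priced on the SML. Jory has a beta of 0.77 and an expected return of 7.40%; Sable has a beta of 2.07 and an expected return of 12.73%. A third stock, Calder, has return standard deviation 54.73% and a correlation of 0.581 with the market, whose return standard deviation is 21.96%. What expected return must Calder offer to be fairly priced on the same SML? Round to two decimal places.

10.18%

MRP = (12.73% − 7.40%) / (2.07 − 0.77) = 4.1000%
R_f = 7.40% − 0.77 × 4.1000% = 4.2430%
β_Calder = ρ·σ_i/σ_m = 0.581 × 54.73 / 21.96 = 1.4480
E(R_Calder) = R_f + β × MRP = 4.2430% + 1.4480 × 4.1000% = 10.18%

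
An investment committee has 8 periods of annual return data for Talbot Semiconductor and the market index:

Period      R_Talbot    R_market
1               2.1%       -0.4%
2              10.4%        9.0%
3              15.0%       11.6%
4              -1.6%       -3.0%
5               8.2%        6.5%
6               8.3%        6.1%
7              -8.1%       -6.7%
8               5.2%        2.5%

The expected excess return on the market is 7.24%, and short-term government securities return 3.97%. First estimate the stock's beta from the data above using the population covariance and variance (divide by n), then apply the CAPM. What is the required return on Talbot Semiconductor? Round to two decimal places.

Mean R_i = (2.1 + 10.4 + 15.0 − 1.6 + 8.2 + 8.3 − 8.1 + 5.2) / 8 = 4.9375%
Mean R_m = (-0.4 + 9.0 + 11.6 − 3.0 + 6.5 + 6.1 − 6.7 + 2.5) / 8 = 3.2000%
Σ(R_i − R̄_i)(R_m − R̄_m) = 316.3600  ⇒  Cov = 316.3600 / 8 = 39.5450
Σ(R_m − R̄_m)² = 273.4000  ⇒  Var(R_m) = 273.4000 / 8 = 34.1750
β = Cov / Var(R_m) = 39.5450 / 34.1750 = 1.1571
E(R) = R_f + β × MRP = 3.97% + 1.1571 × 7.24% = 12.35%

12.35%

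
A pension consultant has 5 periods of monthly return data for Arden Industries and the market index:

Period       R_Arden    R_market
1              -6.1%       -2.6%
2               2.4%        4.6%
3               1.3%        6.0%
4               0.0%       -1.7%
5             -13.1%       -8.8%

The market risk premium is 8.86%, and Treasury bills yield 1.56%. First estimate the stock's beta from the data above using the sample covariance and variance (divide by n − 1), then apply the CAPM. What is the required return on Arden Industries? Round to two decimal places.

10.37%

Mean R_i = (-6.1 + 2.4 + 1.3 + 0.0 − 13.1) / 5 = -3.1000%
Mean R_m = (-2.6 + 4.6 + 6.0 − 1.7 − 8.8) / 5 = -0.5000%
Σ(R_i − R̄_i)(R_m − R̄_m) = 142.2300  ⇒  Cov = 142.2300 / 4 = 35.5575
Σ(R_m − R̄_m)² = 143.0000  ⇒  Var(R_m) = 143.0000 / 4 = 35.7500
β = Cov / Var(R_m) = 35.5575 / 35.7500 = 0.9946
E(R) = R_f + β × MRP = 1.56% + 0.9946 × 8.86% = 10.37%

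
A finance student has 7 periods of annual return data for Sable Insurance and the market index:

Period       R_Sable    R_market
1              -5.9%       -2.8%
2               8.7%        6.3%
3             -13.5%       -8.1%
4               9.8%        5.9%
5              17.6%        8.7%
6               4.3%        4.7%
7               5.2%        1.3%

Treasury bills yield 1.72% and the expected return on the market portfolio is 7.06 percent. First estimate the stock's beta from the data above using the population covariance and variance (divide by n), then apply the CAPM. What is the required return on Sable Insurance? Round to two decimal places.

10.80%

Mean R_i = (-5.9 + 8.7 − 13.5 + 9.8 + 17.6 + 4.3 + 5.2) / 7 = 3.7429%
Mean R_m = (-2.8 + 6.3 − 8.1 + 5.9 + 8.7 + 4.7 + 1.3) / 7 = 2.2857%
Σ(R_i − R̄_i)(R_m − R̄_m) = 358.7043  ⇒  Cov = 358.7043 / 7 = 51.2435
Σ(R_m − R̄_m)² = 210.8486  ⇒  Var(R_m) = 210.8486 / 7 = 30.1212
β = Cov / Var(R_m) = 51.2435 / 30.1212 = 1.7012
MRP = 7.06% − 1.72% = 5.34%
E(R) = R_f + β × MRP = 1.72% + 1.7012 × 5.34% = 10.80%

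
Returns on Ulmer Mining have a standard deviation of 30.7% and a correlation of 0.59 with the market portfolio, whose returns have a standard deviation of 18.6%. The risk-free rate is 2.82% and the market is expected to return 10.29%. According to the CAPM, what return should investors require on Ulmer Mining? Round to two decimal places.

10.09%

β = ρ × σ_i / σ_m = 0.59 × 30.7% / 18.6% = 0.9738
MRP = 10.29% − 2.82% = 7.47%
E(R) = 2.82% + 0.9738 × 7.47% = 10.09%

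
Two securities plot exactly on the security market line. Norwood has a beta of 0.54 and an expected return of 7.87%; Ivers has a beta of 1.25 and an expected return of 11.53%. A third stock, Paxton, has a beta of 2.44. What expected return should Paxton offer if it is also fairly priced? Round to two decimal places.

17.66%

MRP (SML slope) = (11.53% − 7.87%) / (1.25 − 0.54) = 3.66% / 0.71 = 5.1549%
R_f (intercept) = 7.87% − 0.54 × 5.1549% = 5.0864%
E(R_Paxton) = R_f + β × MRP = 5.0864% + 2.44 × 5.1549% = 17.66%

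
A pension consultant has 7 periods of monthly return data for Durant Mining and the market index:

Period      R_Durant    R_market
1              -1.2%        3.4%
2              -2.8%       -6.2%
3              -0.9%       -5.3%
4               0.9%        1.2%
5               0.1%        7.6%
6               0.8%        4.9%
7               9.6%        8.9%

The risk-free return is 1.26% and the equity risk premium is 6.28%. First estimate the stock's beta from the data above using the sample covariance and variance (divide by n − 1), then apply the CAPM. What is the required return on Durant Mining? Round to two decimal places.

4.12%

Mean R_i = (-1.2 − 2.8 − 0.9 + 0.9 + 0.1 + 0.8 + 9.6) / 7 = 0.9286%
Mean R_m = (3.4 − 6.2 − 5.3 + 1.2 + 7.6 + 4.9 + 8.9) / 7 = 2.0714%
Σ(R_i − R̄_i)(R_m − R̄_m) = 95.7857  ⇒  Cov = 95.7857 / 6 = 15.9643
Σ(R_m − R̄_m)² = 210.4743  ⇒  Var(R_m) = 210.4743 / 6 = 35.0791
β = Cov / Var(R_m) = 15.9643 / 35.0791 = 0.4551
E(R) = R_f + β × MRP = 1.26% + 0.4551 × 6.28% = 4.12%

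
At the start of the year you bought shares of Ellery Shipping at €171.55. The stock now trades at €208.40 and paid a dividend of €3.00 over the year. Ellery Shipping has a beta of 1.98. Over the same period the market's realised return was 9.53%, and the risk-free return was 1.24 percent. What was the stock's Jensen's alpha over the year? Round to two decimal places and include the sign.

+5.58%

Realised HPR = (P1 + D1 − P0) / P0 = (208.40 + 3.00 − 171.55) / 171.55 = 39.85 / 171.55 = 23.2294%
MRP = 9.53% − 1.24% = 8.29%
CAPM required = R_f + β·MRP = 1.24% + 1.98 × 8.29% = 17.6542%
α = realised − required = 23.2294% − 17.6542% = +5.58%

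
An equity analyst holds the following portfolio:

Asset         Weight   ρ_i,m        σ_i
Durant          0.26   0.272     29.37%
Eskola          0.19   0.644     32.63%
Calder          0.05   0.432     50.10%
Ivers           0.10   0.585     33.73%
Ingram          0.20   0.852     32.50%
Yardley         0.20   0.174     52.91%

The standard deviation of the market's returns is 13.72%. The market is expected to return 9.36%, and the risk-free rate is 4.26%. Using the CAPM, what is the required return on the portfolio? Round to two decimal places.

β_Durant = 0.272 × 29.37% / 13.72% = 0.5823
β_Eskola = 0.644 × 32.63% / 13.72% = 1.5316
β_Calder = 0.432 × 50.10% / 13.72% = 1.5775
β_Ivers = 0.585 × 33.73% / 13.72% = 1.4382
β_Ingram = 0.852 × 32.50% / 13.72% = 2.0182
β_Yardley = 0.174 × 52.91% / 13.72% = 0.6710
β_P = Σ w_i β_i = 0.26×0.5823 + 0.19×1.5316 + 0.05×1.5775 + 0.10×1.4382 + 0.20×2.0182 + 0.20×0.6710 = 1.2029
MRP = 9.36% − 4.26% = 5.10%
E(R_P) = R_f + β_P × MRP = 4.26% + 1.2029 × 5.10% = 10.39%

10.39%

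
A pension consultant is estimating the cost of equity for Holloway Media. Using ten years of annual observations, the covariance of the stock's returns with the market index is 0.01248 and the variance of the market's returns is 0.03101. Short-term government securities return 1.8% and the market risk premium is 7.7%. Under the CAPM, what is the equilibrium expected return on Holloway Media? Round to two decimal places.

4.90%

β = Cov(R_i, R_m) / Var(R_m) = 0.01248 / 0.03101 = 0.4025
E(R) = R_f + β × MRP = 1.8% + 0.4025 × 7.7% = 4.90%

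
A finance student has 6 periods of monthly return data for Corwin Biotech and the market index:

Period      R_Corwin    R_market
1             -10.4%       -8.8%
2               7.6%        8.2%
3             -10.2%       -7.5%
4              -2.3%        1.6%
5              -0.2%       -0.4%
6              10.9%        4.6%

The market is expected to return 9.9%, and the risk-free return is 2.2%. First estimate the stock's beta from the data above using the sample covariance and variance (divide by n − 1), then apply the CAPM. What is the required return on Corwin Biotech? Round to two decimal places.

Mean R_i = (-10.4 + 7.6 − 10.2 − 2.3 − 0.2 + 10.9) / 6 = -0.7667%
Mean R_m = (-8.8 + 8.2 − 7.5 + 1.6 − 0.4 + 4.6) / 6 = -0.3833%
Σ(R_i − R̄_i)(R_m − R̄_m) = 275.1167  ⇒  Cov = 275.1167 / 5 = 55.0233
Σ(R_m − R̄_m)² = 223.9283  ⇒  Var(R_m) = 223.9283 / 5 = 44.7857
β = Cov / Var(R_m) = 55.0233 / 44.7857 = 1.2286
MRP = 9.9% − 2.2% = 7.70%
E(R) = R_f + β × MRP = 2.2% + 1.2286 × 7.7% = 11.66%

11.66%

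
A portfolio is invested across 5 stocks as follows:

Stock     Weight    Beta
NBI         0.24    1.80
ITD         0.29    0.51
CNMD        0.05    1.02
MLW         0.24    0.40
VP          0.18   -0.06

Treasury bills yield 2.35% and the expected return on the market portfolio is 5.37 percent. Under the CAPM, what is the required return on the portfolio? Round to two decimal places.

β_P = Σ w_i β_i = 0.24×1.80 + 0.29×0.51 + 0.05×1.02 + 0.24×0.40 + 0.18×-0.06 = 0.7161
MRP = 5.37% − 2.35% = 3.02%
E(R_P) = R_f + β_P × MRP = 2.35% + 0.7161 × 3.02% = 4.51%

4.51%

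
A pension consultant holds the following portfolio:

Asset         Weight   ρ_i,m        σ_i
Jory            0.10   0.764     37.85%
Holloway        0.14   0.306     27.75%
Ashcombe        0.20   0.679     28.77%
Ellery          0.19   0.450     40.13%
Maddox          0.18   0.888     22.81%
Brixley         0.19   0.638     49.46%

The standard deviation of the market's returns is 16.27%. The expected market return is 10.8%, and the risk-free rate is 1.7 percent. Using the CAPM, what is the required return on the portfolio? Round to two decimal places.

13.48%

β_Jory = 0.764 × 37.85% / 16.27% = 1.7773
β_Holloway = 0.306 × 27.75% / 16.27% = 0.5219
β_Ashcombe = 0.679 × 28.77% / 16.27% = 1.2007
β_Ellery = 0.450 × 40.13% / 16.27% = 1.1099
β_Maddox = 0.888 × 22.81% / 16.27% = 1.2449
β_Brixley = 0.638 × 49.46% / 16.27% = 1.9395
β_P = Σ w_i β_i = 0.10×1.7773 + 0.14×0.5219 + 0.20×1.2007 + 0.19×1.1099 + 0.18×1.2449 + 0.19×1.9395 = 1.2944
MRP = 10.8% − 1.7% = 9.10%
E(R_P) = R_f + β_P × MRP = 1.7% + 1.2944 × 9.1% = 13.48%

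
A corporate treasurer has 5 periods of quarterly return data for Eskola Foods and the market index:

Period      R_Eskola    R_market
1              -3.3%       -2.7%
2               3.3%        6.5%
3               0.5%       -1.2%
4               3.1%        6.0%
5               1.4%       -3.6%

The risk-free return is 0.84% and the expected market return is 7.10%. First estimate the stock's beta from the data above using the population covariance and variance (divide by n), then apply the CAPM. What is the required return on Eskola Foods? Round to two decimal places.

3.37%

Mean R_i = (-3.3 + 3.3 + 0.5 + 3.1 + 1.4) / 5 = 1.0000%
Mean R_m = (-2.7 + 6.5 − 1.2 + 6.0 − 3.6) / 5 = 1.0000%
Σ(R_i − R̄_i)(R_m − R̄_m) = 38.3200  ⇒  Cov = 38.3200 / 5 = 7.6640
Σ(R_m − R̄_m)² = 94.9400  ⇒  Var(R_m) = 94.9400 / 5 = 18.9880
β = Cov / Var(R_m) = 7.6640 / 18.9880 = 0.4036
MRP = 7.10% − 0.84% = 6.26%
E(R) = R_f + β × MRP = 0.84% + 0.4036 × 6.26% = 3.37%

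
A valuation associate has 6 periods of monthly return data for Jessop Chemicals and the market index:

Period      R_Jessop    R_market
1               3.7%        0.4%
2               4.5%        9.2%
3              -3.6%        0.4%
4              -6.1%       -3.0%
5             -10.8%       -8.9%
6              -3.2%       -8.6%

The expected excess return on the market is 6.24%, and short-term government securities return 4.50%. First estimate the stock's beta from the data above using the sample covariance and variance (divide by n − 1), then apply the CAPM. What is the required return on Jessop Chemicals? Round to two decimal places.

Mean R_i = (3.7 + 4.5 − 3.6 − 6.1 − 10.8 − 3.2) / 6 = -2.5833%
Mean R_m = (0.4 + 9.2 + 0.4 − 3.0 − 8.9 − 8.6) / 6 = -1.7500%
Σ(R_i − R̄_i)(R_m − R̄_m) = 156.2550  ⇒  Cov = 156.2550 / 5 = 31.2510
Σ(R_m − R̄_m)² = 228.7550  ⇒  Var(R_m) = 228.7550 / 5 = 45.7510
β = Cov / Var(R_m) = 31.2510 / 45.7510 = 0.6831
E(R) = R_f + β × MRP = 4.50% + 0.6831 × 6.24% = 8.76%

8.76%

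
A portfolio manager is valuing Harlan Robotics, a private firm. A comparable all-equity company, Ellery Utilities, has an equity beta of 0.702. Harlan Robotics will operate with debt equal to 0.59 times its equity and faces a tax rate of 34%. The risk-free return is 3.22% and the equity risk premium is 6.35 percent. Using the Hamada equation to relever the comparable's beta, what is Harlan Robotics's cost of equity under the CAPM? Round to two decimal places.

β_L = β_U × [1 + (1 − t)(D/E)] = 0.702 × [1 + (1 − 0.34) × 0.59]
    = 0.702 × [1 + 0.66 × 0.59] = 0.702 × 1.3894 = 0.9754
E(R) = R_f + β_L × MRP = 3.22% + 0.9754 × 6.35% = 9.41%

9.41%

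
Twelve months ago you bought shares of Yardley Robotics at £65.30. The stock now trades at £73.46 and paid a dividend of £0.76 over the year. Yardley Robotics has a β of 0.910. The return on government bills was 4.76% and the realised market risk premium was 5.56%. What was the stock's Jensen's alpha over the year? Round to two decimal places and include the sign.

+3.84%

Realised HPR = (P1 + D1 − P0) / P0 = (73.46 + 0.76 − 65.30) / 65.30 = 8.92 / 65.30 = 13.6600%
CAPM required = R_f + β·MRP = 4.76% + 0.910 × 5.56% = 9.81960%
α = realised − required = 13.6600% − 9.81960% = +3.84%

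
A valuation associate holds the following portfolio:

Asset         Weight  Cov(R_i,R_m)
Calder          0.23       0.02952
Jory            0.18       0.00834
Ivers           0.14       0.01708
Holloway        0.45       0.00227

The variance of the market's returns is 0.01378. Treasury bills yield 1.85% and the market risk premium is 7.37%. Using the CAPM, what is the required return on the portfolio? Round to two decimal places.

8.11%

β_Calder = 0.02952 / 0.01378 = 2.1422
β_Jory = 0.00834 / 0.01378 = 0.6052
β_Ivers = 0.01708 / 0.01378 = 1.2395
β_Holloway = 0.00227 / 0.01378 = 0.1647
β_P = Σ w_i β_i = 0.23×2.1422 + 0.18×0.6052 + 0.14×1.2395 + 0.45×0.1647 = 0.8493
E(R_P) = R_f + β_P × MRP = 1.85% + 0.8493 × 7.37% = 8.11%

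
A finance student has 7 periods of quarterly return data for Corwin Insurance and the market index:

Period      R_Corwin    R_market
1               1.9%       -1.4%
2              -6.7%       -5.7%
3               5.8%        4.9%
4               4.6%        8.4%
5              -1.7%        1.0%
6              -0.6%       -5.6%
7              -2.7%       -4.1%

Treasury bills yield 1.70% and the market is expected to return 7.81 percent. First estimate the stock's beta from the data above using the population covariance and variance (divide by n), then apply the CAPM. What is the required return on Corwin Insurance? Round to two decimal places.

5.68%

Mean R_i = (1.9 − 6.7 + 5.8 + 4.6 − 1.7 − 0.6 − 2.7) / 7 = 0.0857%
Mean R_m = (-1.4 − 5.7 + 4.9 + 8.4 + 1.0 − 5.6 − 4.1) / 7 = -0.3571%
Σ(R_i − R̄_i)(R_m − R̄_m) = 115.5343  ⇒  Cov = 115.5343 / 7 = 16.5049
Σ(R_m − R̄_m)² = 177.2971  ⇒  Var(R_m) = 177.2971 / 7 = 25.3282
β = Cov / Var(R_m) = 16.5049 / 25.3282 = 0.6516
MRP = 7.81% − 1.70% = 6.11%
E(R) = R_f + β × MRP = 1.70% + 0.6516 × 6.11% = 5.68%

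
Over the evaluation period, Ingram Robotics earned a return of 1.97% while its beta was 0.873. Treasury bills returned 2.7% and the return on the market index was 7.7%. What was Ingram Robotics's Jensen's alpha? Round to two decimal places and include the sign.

Market excess return = 7.7% − 2.7% = 5.00%
CAPM benchmark = R_f + β(R_m − R_f) = 2.7% + 0.873 × 5.0% = 7.0650%
α = actual − benchmark = 1.97% − 7.0650% = -5.10%

-5.10%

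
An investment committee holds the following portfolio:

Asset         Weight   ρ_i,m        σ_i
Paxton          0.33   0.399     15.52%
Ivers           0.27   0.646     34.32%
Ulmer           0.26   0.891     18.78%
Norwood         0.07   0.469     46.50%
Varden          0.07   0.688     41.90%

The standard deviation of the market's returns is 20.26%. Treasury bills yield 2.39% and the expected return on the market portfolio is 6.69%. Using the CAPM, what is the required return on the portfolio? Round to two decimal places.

5.77%

β_Paxton = 0.399 × 15.52% / 20.26% = 0.3057
β_Ivers = 0.646 × 34.32% / 20.26% = 1.0943
β_Ulmer = 0.891 × 18.78% / 20.26% = 0.8259
β_Norwood = 0.469 × 46.50% / 20.26% = 1.0764
β_Varden = 0.688 × 41.90% / 20.26% = 1.4229
β_P = Σ w_i β_i = 0.33×0.3057 + 0.27×1.0943 + 0.26×0.8259 + 0.07×1.0764 + 0.07×1.4229 = 0.7860
MRP = 6.69% − 2.39% = 4.30%
E(R_P) = R_f + β_P × MRP = 2.39% + 0.7860 × 4.30% = 5.77%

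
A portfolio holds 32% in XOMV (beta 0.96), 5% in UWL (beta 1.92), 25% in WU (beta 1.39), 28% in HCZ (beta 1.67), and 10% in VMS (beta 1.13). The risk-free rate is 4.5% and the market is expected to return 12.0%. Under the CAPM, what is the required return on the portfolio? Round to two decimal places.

β_P = Σ w_i β_i = 0.32×0.96 + 0.05×1.92 + 0.25×1.39 + 0.28×1.67 + 0.10×1.13 = 1.3313
MRP = 12.0% − 4.5% = 7.50%
E(R_P) = R_f + β_P × MRP = 4.5% + 1.3313 × 7.5% = 14.48%

14.48%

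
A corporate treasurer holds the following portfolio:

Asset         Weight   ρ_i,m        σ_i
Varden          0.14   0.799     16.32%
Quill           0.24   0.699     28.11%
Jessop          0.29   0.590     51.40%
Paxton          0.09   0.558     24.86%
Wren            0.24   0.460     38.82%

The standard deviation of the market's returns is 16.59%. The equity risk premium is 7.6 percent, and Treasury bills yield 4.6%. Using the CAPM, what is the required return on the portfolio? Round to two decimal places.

14.16%

β_Varden = 0.799 × 16.32% / 16.59% = 0.7860
β_Quill = 0.699 × 28.11% / 16.59% = 1.1844
β_Jessop = 0.590 × 51.40% / 16.59% = 1.8280
β_Paxton = 0.558 × 24.86% / 16.59% = 0.8362
β_Wren = 0.460 × 38.82% / 16.59% = 1.0764
β_P = Σ w_i β_i = 0.14×0.7860 + 0.24×1.1844 + 0.29×1.8280 + 0.09×0.8362 + 0.24×1.0764 = 1.2580
E(R_P) = R_f + β_P × MRP = 4.6% + 1.2580 × 7.6% = 14.16%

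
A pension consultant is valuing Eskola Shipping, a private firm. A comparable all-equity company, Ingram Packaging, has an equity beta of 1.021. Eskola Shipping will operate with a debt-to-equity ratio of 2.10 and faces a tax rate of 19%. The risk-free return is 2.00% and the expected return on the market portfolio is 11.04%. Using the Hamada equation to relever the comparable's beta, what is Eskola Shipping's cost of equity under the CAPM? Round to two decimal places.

26.93%

β_L = β_U × [1 + (1 − t)(D/E)] = 1.021 × [1 + (1 − 0.19) × 2.10]
    = 1.021 × [1 + 0.81 × 2.10] = 1.021 × 2.7010 = 2.7577
MRP = 11.04% − 2.00% = 9.04%
E(R) = R_f + β_L × MRP = 2.00% + 2.7577 × 9.04% = 26.93%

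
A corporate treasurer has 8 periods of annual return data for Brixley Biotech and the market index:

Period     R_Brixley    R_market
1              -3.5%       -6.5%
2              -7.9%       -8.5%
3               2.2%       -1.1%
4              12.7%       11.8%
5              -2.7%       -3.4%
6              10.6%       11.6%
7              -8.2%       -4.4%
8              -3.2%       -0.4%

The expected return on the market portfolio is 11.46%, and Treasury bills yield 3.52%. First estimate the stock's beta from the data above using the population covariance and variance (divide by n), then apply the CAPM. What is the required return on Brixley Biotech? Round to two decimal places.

11.20%

Mean R_i = (-3.5 − 7.9 + 2.2 + 12.7 − 2.7 + 10.6 − 8.2 − 3.2) / 8 = 0.0000%
Mean R_m = (-6.5 − 8.5 − 1.1 + 11.8 − 3.4 + 11.6 − 4.4 − 0.4) / 8 = -0.1125%
Σ(R_i − R̄_i)(R_m − R̄_m) = 406.8400  ⇒  Cov = 406.8400 / 8 = 50.8550
Σ(R_m − R̄_m)² = 420.4888  ⇒  Var(R_m) = 420.4888 / 8 = 52.5611
β = Cov / Var(R_m) = 50.8550 / 52.5611 = 0.9675
MRP = 11.46% − 3.52% = 7.94%
E(R) = R_f + β × MRP = 3.52% + 0.9675 × 7.94% = 11.20%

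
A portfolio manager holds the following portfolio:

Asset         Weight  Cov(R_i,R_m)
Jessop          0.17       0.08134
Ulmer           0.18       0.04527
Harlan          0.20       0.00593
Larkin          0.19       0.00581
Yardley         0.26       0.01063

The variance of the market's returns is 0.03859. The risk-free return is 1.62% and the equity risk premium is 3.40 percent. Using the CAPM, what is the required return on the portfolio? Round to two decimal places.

4.00%

β_Jessop = 0.08134 / 0.03859 = 2.1078
β_Ulmer = 0.04527 / 0.03859 = 1.1731
β_Harlan = 0.00593 / 0.03859 = 0.1537
β_Larkin = 0.00581 / 0.03859 = 0.1506
β_Yardley = 0.01063 / 0.03859 = 0.2755
β_P = Σ w_i β_i = 0.17×2.1078 + 0.18×1.1731 + 0.20×0.1537 + 0.19×0.1506 + 0.26×0.2755 = 0.7005
E(R_P) = R_f + β_P × MRP = 1.62% + 0.7005 × 3.40% = 4.00%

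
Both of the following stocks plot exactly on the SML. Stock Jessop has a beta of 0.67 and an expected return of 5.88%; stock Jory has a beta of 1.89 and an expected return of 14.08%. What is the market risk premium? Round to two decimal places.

6.72%

Both satisfy E(R) = R_f + β·MRP, so the slope of the SML is
MRP = (14.08% − 5.88%) / (1.89 − 0.67) = 8.20% / 1.22 = 6.7213%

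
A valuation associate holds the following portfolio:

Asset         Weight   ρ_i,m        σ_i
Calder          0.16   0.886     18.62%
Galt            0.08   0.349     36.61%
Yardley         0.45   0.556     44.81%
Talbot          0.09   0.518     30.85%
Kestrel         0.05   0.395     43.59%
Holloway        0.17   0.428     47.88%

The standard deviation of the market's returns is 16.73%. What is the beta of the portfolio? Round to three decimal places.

1.235

β_Calder = 0.886 × 18.62% / 16.73% = 0.9861
β_Galt = 0.349 × 36.61% / 16.73% = 0.7637
β_Yardley = 0.556 × 44.81% / 16.73% = 1.4892
β_Talbot = 0.518 × 30.85% / 16.73% = 0.9552
β_Kestrel = 0.395 × 43.59% / 16.73% = 1.0292
β_Holloway = 0.428 × 47.88% / 16.73% = 1.2249
β_P = Σ w_i β_i = 0.16×0.9861 + 0.08×0.7637 + 0.45×1.4892 + 0.09×0.9552 + 0.05×1.0292 + 0.17×1.2249 = 1.2347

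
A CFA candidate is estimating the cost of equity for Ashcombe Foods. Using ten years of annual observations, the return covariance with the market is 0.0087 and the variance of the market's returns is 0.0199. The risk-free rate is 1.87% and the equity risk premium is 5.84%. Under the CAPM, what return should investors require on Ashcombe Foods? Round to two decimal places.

β = Cov(R_i, R_m) / Var(R_m) = 0.0087 / 0.0199 = 0.4372
E(R) = R_f + β × MRP = 1.87% + 0.4372 × 5.84% = 4.42%

4.42%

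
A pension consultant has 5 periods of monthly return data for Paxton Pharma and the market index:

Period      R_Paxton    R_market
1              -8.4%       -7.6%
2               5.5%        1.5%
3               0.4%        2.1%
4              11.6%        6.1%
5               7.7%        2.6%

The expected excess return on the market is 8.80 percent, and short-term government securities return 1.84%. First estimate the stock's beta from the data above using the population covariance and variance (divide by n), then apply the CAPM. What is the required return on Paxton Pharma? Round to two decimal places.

Mean R_i = (-8.4 + 5.5 + 0.4 + 11.6 + 7.7) / 5 = 3.3600%
Mean R_m = (-7.6 + 1.5 + 2.1 + 6.1 + 2.6) / 5 = 0.9400%
Σ(R_i − R̄_i)(R_m − R̄_m) = 147.9180  ⇒  Cov = 147.9180 / 5 = 29.5836
Σ(R_m − R̄_m)² = 103.9720  ⇒  Var(R_m) = 103.9720 / 5 = 20.7944
β = Cov / Var(R_m) = 29.5836 / 20.7944 = 1.4227
E(R) = R_f + β × MRP = 1.84% + 1.4227 × 8.80% = 14.36%

14.36%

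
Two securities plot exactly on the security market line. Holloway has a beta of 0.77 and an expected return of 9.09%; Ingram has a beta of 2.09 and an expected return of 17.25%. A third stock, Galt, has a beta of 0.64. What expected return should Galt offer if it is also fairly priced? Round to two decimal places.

MRP (SML slope) = (17.25% − 9.09%) / (2.09 − 0.77) = 8.16% / 1.32 = 6.1818%
R_f (intercept) = 9.09% − 0.77 × 6.1818% = 4.3300%
E(R_Galt) = R_f + β × MRP = 4.3300% + 0.64 × 6.1818% = 8.29%

8.29%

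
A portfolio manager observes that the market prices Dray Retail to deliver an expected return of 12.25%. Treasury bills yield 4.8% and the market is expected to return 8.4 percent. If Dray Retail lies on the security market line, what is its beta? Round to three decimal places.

2.069

MRP = 8.4% − 4.8% = 3.60%
β = (E(R) − R_f) / MRP = (12.25% − 4.8%) / 3.6% = 7.45% / 3.6% = 2.069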